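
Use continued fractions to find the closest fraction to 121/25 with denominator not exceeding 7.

Expand x = 121/25 as a continued fraction with the Euclidean algorithm:
  121 = 4*25 + 21, so a_0 = 4.
  25 = 1*21 + 4, so a_1 = 1.
  21 = 5*4 + 1, so a_2 = 5.
  4 = 4*1 + 0, so a_3 = 4.
so x = [4; 1, 5, 4].
Convergents (p_i = a_i*p_{i-1} + p_{i-2}, q_i = a_i*q_{i-1} + q_{i-2} with p_{-2}=0, p_{-1}=1, q_{-2}=1, q_{-1}=0), until the denominator exceeds 7:
  i=0: a_0=4, p_0 = 4*1 + 0 = 4, q_0 = 4*0 + 1 = 1.
  i=1: a_1=1, p_1 = 1*4 + 1 = 5, q_1 = 1*1 + 0 = 1.
  i=2: a_2=5, p_2 = 5*5 + 4 = 29, q_2 = 5*1 + 1 = 6.
  i=3: a_3=4, p_3 = 4*29 + 5 = 121, q_3 = 4*6 + 1 = 25.
q_3 = 25 > 7, so the last convergent with denominator <= 7 is p_2/q_2 = 29/6.
The closest fraction with denominator <= 7 is either p_2/q_2 or the intermediate fraction (k*p_2 + p_1)/(k*q_2 + q_1) with the largest k >= 1 whose denominator stays <= 7; these approach x as k grows, and every other convergent or intermediate fraction in range is farther away.
Largest k: floor((7 - q_1)/q_2) = floor((7 - 1)/6) = 1.
That gives (1*29 + 5)/(1*6 + 1) = 34/7.
Compare the errors: |x - 29/6| = |121*6 - 29*25|/(25*6) = 1/150, and |x - 34/7| = |121*7 - 34*25|/(25*7) = 3/175.
Cross-multiplying, 1*175 = 175 < 450 = 3*150, so 1/150 is smaller: the convergent 29/6 is closer to x than 34/7.

29/6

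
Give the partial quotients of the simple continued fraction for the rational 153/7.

Run the Euclidean algorithm on 153 and 7; the successive quotients are the partial quotients a_0, a_1, ... (each step inverts the fractional part left over by the previous one):
  153 = 21*7 + 6, so a_0 = 21.
  7 = 1*6 + 1, so a_1 = 1.
  6 = 6*1 + 0, so a_2 = 6.
The remainder reaches 0 after 3 divisions, so the expansion has 3 partial quotients, read off in order.

[21; 1, 6]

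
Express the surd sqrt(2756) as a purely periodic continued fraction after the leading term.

[52; (2, 104)]

Write x_i = (sqrt(2756) + m_i)/d_i with (m_0, d_0) = (0, 1). a_0 = floor(sqrt(2756)) = 52, since 52^2 = 2704 <= 2756 < 2809 = 53^2.
Iterate m_{i+1} = d_i*a_i - m_i, d_{i+1} = (2756 - m_{i+1}^2)/d_i, a_{i+1} = floor((a_0 + m_{i+1})/d_{i+1}):
  m_1 = 1*52 - 0 = 52, d_1 = (2756 - 52^2)/1 = 52/1 = 52, a_1 = floor((52 + 52)/52) = 2.
  m_2 = 52*2 - 52 = 52, d_2 = (2756 - 52^2)/52 = 52/52 = 1, a_2 = floor((52 + 52)/1) = 104.
  m_3 = 1*104 - 52 = 52, d_3 = (2756 - 52^2)/1 = 52/1 = 52: (m_3, d_3) = (m_1, d_1) = (52, 52), so from here the quotients repeat a_1, a_2; the period length is 2.
Hence the expansion of sqrt(2756) is a_0 = 52 followed by the repeating block 2, 104 (period 2).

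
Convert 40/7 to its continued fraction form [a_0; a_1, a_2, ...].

[5; 1, 2, 2]

Run the Euclidean algorithm on 40 and 7; the successive quotients are the partial quotients a_0, a_1, ... (each step inverts the fractional part left over by the previous one):
  40 = 5*7 + 5, so a_0 = 5.
  7 = 1*5 + 2, so a_1 = 1.
  5 = 2*2 + 1, so a_2 = 2.
  2 = 2*1 + 0, so a_3 = 2.
The remainder reaches 0 after 4 divisions, so the expansion has 4 partial quotients, read off in order.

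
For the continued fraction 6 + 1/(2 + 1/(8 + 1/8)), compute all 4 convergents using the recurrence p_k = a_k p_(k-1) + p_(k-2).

Using the convergent recurrence p_i = a_i*p_{i-1} + p_{i-2}, q_i = a_i*q_{i-1} + q_{i-2} with p_{-2}=0, p_{-1}=1, q_{-2}=1, q_{-1}=0:
  i=0: a_0=6, p_0 = 6*1 + 0 = 6, q_0 = 6*0 + 1 = 1.
  i=1: a_1=2, p_1 = 2*6 + 1 = 13, q_1 = 2*1 + 0 = 2.
  i=2: a_2=8, p_2 = 8*13 + 6 = 110, q_2 = 8*2 + 1 = 17.
  i=3: a_3=8, p_3 = 8*110 + 13 = 893, q_3 = 8*17 + 2 = 138.

6/1, 13/2, 110/17, 893/138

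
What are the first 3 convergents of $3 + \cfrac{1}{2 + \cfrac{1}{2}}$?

3/1, 7/2, 17/5

Using the convergent recurrence p_i = a_i*p_{i-1} + p_{i-2}, q_i = a_i*q_{i-1} + q_{i-2} with p_{-2}=0, p_{-1}=1, q_{-2}=1, q_{-1}=0:
  i=0: a_0=3, p_0 = 3*1 + 0 = 3, q_0 = 3*0 + 1 = 1.
  i=1: a_1=2, p_1 = 2*3 + 1 = 7, q_1 = 2*1 + 0 = 2.
  i=2: a_2=2, p_2 = 2*7 + 3 = 17, q_2 = 2*2 + 1 = 5.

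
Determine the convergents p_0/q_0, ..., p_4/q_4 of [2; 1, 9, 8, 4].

Using the convergent recurrence p_i = a_i*p_{i-1} + p_{i-2}, q_i = a_i*q_{i-1} + q_{i-2} with p_{-2}=0, p_{-1}=1, q_{-2}=1, q_{-1}=0:
  i=0: a_0=2, p_0 = 2*1 + 0 = 2, q_0 = 2*0 + 1 = 1.
  i=1: a_1=1, p_1 = 1*2 + 1 = 3, q_1 = 1*1 + 0 = 1.
  i=2: a_2=9, p_2 = 9*3 + 2 = 29, q_2 = 9*1 + 1 = 10.
  i=3: a_3=8, p_3 = 8*29 + 3 = 235, q_3 = 8*10 + 1 = 81.
  i=4: a_4=4, p_4 = 4*235 + 29 = 969, q_4 = 4*81 + 10 = 334.

2/1, 3/1, 29/10, 235/81, 969/334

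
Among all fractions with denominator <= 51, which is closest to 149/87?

77/45

Expand x = 149/87 as a continued fraction with the Euclidean algorithm:
  149 = 1*87 + 62, so a_0 = 1.
  87 = 1*62 + 25, so a_1 = 1.
  62 = 2*25 + 12, so a_2 = 2.
  25 = 2*12 + 1, so a_3 = 2.
  12 = 12*1 + 0, so a_4 = 12.
so x = [1; 1, 2, 2, 12].
Convergents (p_i = a_i*p_{i-1} + p_{i-2}, q_i = a_i*q_{i-1} + q_{i-2} with p_{-2}=0, p_{-1}=1, q_{-2}=1, q_{-1}=0), until the denominator exceeds 51:
  i=0: a_0=1, p_0 = 1*1 + 0 = 1, q_0 = 1*0 + 1 = 1.
  i=1: a_1=1, p_1 = 1*1 + 1 = 2, q_1 = 1*1 + 0 = 1.
  i=2: a_2=2, p_2 = 2*2 + 1 = 5, q_2 = 2*1 + 1 = 3.
  i=3: a_3=2, p_3 = 2*5 + 2 = 12, q_3 = 2*3 + 1 = 7.
  i=4: a_4=12, p_4 = 12*12 + 5 = 149, q_4 = 12*7 + 3 = 87.
q_4 = 87 > 51, so the last convergent with denominator <= 51 is p_3/q_3 = 12/7.
The closest fraction with denominator <= 51 is either p_3/q_3 or the intermediate fraction (k*p_3 + p_2)/(k*q_3 + q_2) with the largest k >= 1 whose denominator stays <= 51; these approach x as k grows, and every other convergent or intermediate fraction in range is farther away.
Largest k: floor((51 - q_2)/q_3) = floor((51 - 3)/7) = 6.
That gives (6*12 + 5)/(6*7 + 3) = 77/45.
Compare the errors: |x - 12/7| = |149*7 - 12*87|/(87*7) = 1/609, and |x - 77/45| = |149*45 - 77*87|/(87*45) = 6/3915.
Cross-multiplying, 6*609 = 3654 < 3915 = 1*3915, so 6/3915 is smaller: the intermediate fraction 77/45 is closer to x than 12/7.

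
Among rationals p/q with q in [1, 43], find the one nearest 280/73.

165/43

Expand x = 280/73 as a continued fraction with the Euclidean algorithm:
  280 = 3*73 + 61, so a_0 = 3.
  73 = 1*61 + 12, so a_1 = 1.
  61 = 5*12 + 1, so a_2 = 5.
  12 = 12*1 + 0, so a_3 = 12.
so x = [3; 1, 5, 12].
Convergents (p_i = a_i*p_{i-1} + p_{i-2}, q_i = a_i*q_{i-1} + q_{i-2} with p_{-2}=0, p_{-1}=1, q_{-2}=1, q_{-1}=0), until the denominator exceeds 43:
  i=0: a_0=3, p_0 = 3*1 + 0 = 3, q_0 = 3*0 + 1 = 1.
  i=1: a_1=1, p_1 = 1*3 + 1 = 4, q_1 = 1*1 + 0 = 1.
  i=2: a_2=5, p_2 = 5*4 + 3 = 23, q_2 = 5*1 + 1 = 6.
  i=3: a_3=12, p_3 = 12*23 + 4 = 280, q_3 = 12*6 + 1 = 73.
q_3 = 73 > 43, so the last convergent with denominator <= 43 is p_2/q_2 = 23/6.
The closest fraction with denominator <= 43 is either p_2/q_2 or the intermediate fraction (k*p_2 + p_1)/(k*q_2 + q_1) with the largest k >= 1 whose denominator stays <= 43; these approach x as k grows, and every other convergent or intermediate fraction in range is farther away.
Largest k: floor((43 - q_1)/q_2) = floor((43 - 1)/6) = 7.
That gives (7*23 + 4)/(7*6 + 1) = 165/43.
Compare the errors: |x - 23/6| = |280*6 - 23*73|/(73*6) = 1/438, and |x - 165/43| = |280*43 - 165*73|/(73*43) = 5/3139.
Cross-multiplying, 5*438 = 2190 < 3139 = 1*3139, so 5/3139 is smaller: the intermediate fraction 165/43 is closer to x than 23/6.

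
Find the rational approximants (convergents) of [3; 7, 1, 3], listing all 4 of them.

3/1, 22/7, 25/8, 97/31

Using the convergent recurrence p_i = a_i*p_{i-1} + p_{i-2}, q_i = a_i*q_{i-1} + q_{i-2} with p_{-2}=0, p_{-1}=1, q_{-2}=1, q_{-1}=0:
  i=0: a_0=3, p_0 = 3*1 + 0 = 3, q_0 = 3*0 + 1 = 1.
  i=1: a_1=7, p_1 = 7*3 + 1 = 22, q_1 = 7*1 + 0 = 7.
  i=2: a_2=1, p_2 = 1*22 + 3 = 25, q_2 = 1*7 + 1 = 8.
  i=3: a_3=3, p_3 = 3*25 + 22 = 97, q_3 = 3*8 + 7 = 31.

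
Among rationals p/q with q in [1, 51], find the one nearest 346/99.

178/51

Expand x = 346/99 as a continued fraction with the Euclidean algorithm:
  346 = 3*99 + 49, so a_0 = 3.
  99 = 2*49 + 1, so a_1 = 2.
  49 = 49*1 + 0, so a_2 = 49.
so x = [3; 2, 49].
Convergents (p_i = a_i*p_{i-1} + p_{i-2}, q_i = a_i*q_{i-1} + q_{i-2} with p_{-2}=0, p_{-1}=1, q_{-2}=1, q_{-1}=0), until the denominator exceeds 51:
  i=0: a_0=3, p_0 = 3*1 + 0 = 3, q_0 = 3*0 + 1 = 1.
  i=1: a_1=2, p_1 = 2*3 + 1 = 7, q_1 = 2*1 + 0 = 2.
  i=2: a_2=49, p_2 = 49*7 + 3 = 346, q_2 = 49*2 + 1 = 99.
q_2 = 99 > 51, so the last convergent with denominator <= 51 is p_1/q_1 = 7/2.
The closest fraction with denominator <= 51 is either p_1/q_1 or the intermediate fraction (k*p_1 + p_0)/(k*q_1 + q_0) with the largest k >= 1 whose denominator stays <= 51; these approach x as k grows, and every other convergent or intermediate fraction in range is farther away.
Largest k: floor((51 - q_0)/q_1) = floor((51 - 1)/2) = 25.
That gives (25*7 + 3)/(25*2 + 1) = 178/51.
Compare the errors: |x - 7/2| = |346*2 - 7*99|/(99*2) = 1/198, and |x - 178/51| = |346*51 - 178*99|/(99*51) = 24/5049.
Cross-multiplying, 24*198 = 4752 < 5049 = 1*5049, so 24/5049 is smaller: the intermediate fraction 178/51 is closer to x than 7/2.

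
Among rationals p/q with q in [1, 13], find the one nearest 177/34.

26/5

Expand x = 177/34 as a continued fraction with the Euclidean algorithm:
  177 = 5*34 + 7, so a_0 = 5.
  34 = 4*7 + 6, so a_1 = 4.
  7 = 1*6 + 1, so a_2 = 1.
  6 = 6*1 + 0, so a_3 = 6.
so x = [5; 4, 1, 6].
Convergents (p_i = a_i*p_{i-1} + p_{i-2}, q_i = a_i*q_{i-1} + q_{i-2} with p_{-2}=0, p_{-1}=1, q_{-2}=1, q_{-1}=0), until the denominator exceeds 13:
  i=0: a_0=5, p_0 = 5*1 + 0 = 5, q_0 = 5*0 + 1 = 1.
  i=1: a_1=4, p_1 = 4*5 + 1 = 21, q_1 = 4*1 + 0 = 4.
  i=2: a_2=1, p_2 = 1*21 + 5 = 26, q_2 = 1*4 + 1 = 5.
  i=3: a_3=6, p_3 = 6*26 + 21 = 177, q_3 = 6*5 + 4 = 34.
q_3 = 34 > 13, so the last convergent with denominator <= 13 is p_2/q_2 = 26/5.
The closest fraction with denominator <= 13 is either p_2/q_2 or the intermediate fraction (k*p_2 + p_1)/(k*q_2 + q_1) with the largest k >= 1 whose denominator stays <= 13; these approach x as k grows, and every other convergent or intermediate fraction in range is farther away.
Largest k: floor((13 - q_1)/q_2) = floor((13 - 4)/5) = 1.
That gives (1*26 + 21)/(1*5 + 4) = 47/9.
Compare the errors: |x - 26/5| = |177*5 - 26*34|/(34*5) = 1/170, and |x - 47/9| = |177*9 - 47*34|/(34*9) = 5/306.
Cross-multiplying, 1*306 = 306 < 850 = 5*170, so 1/170 is smaller: the convergent 26/5 is closer to x than 47/9.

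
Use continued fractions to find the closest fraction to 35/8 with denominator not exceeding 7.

22/5

Expand x = 35/8 as a continued fraction with the Euclidean algorithm:
  35 = 4*8 + 3, so a_0 = 4.
  8 = 2*3 + 2, so a_1 = 2.
  3 = 1*2 + 1, so a_2 = 1.
  2 = 2*1 + 0, so a_3 = 2.
so x = [4; 2, 1, 2].
Convergents (p_i = a_i*p_{i-1} + p_{i-2}, q_i = a_i*q_{i-1} + q_{i-2} with p_{-2}=0, p_{-1}=1, q_{-2}=1, q_{-1}=0), until the denominator exceeds 7:
  i=0: a_0=4, p_0 = 4*1 + 0 = 4, q_0 = 4*0 + 1 = 1.
  i=1: a_1=2, p_1 = 2*4 + 1 = 9, q_1 = 2*1 + 0 = 2.
  i=2: a_2=1, p_2 = 1*9 + 4 = 13, q_2 = 1*2 + 1 = 3.
  i=3: a_3=2, p_3 = 2*13 + 9 = 35, q_3 = 2*3 + 2 = 8.
q_3 = 8 > 7, so the last convergent with denominator <= 7 is p_2/q_2 = 13/3.
The closest fraction with denominator <= 7 is either p_2/q_2 or the intermediate fraction (k*p_2 + p_1)/(k*q_2 + q_1) with the largest k >= 1 whose denominator stays <= 7; these approach x as k grows, and every other convergent or intermediate fraction in range is farther away.
Largest k: floor((7 - q_1)/q_2) = floor((7 - 2)/3) = 1.
That gives (1*13 + 9)/(1*3 + 2) = 22/5.
Compare the errors: |x - 13/3| = |35*3 - 13*8|/(8*3) = 1/24, and |x - 22/5| = |35*5 - 22*8|/(8*5) = 1/40.
Cross-multiplying, 1*24 = 24 < 40 = 1*40, so 1/40 is smaller: the intermediate fraction 22/5 is closer to x than 13/3.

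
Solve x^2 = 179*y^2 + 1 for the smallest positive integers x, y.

First expand sqrt(179) as a continued fraction. With x_i = (sqrt(179) + m_i)/d_i and (m_0, d_0) = (0, 1): a_0 = floor(sqrt(179)) = 13, since 13^2 = 169 <= 179 < 196 = 14^2.
Iterate m_{i+1} = d_i*a_i - m_i, d_{i+1} = (179 - m_{i+1}^2)/d_i, a_{i+1} = floor((a_0 + m_{i+1})/d_{i+1}):
  m_1 = 1*13 - 0 = 13, d_1 = (179 - 13^2)/1 = 10/1 = 10, a_1 = floor((13 + 13)/10) = 2.
  m_2 = 10*2 - 13 = 7, d_2 = (179 - 7^2)/10 = 130/10 = 13, a_2 = floor((13 + 7)/13) = 1.
  m_3 = 13*1 - 7 = 6, d_3 = (179 - 6^2)/13 = 143/13 = 11, a_3 = floor((13 + 6)/11) = 1.
  m_4 = 11*1 - 6 = 5, d_4 = (179 - 5^2)/11 = 154/11 = 14, a_4 = floor((13 + 5)/14) = 1.
  m_5 = 14*1 - 5 = 9, d_5 = (179 - 9^2)/14 = 98/14 = 7, a_5 = floor((13 + 9)/7) = 3.
  m_6 = 7*3 - 9 = 12, d_6 = (179 - 12^2)/7 = 35/7 = 5, a_6 = floor((13 + 12)/5) = 5.
  m_7 = 5*5 - 12 = 13, d_7 = (179 - 13^2)/5 = 10/5 = 2, a_7 = floor((13 + 13)/2) = 13.
  m_8 = 2*13 - 13 = 13, d_8 = (179 - 13^2)/2 = 10/2 = 5, a_8 = floor((13 + 13)/5) = 5.
  m_9 = 5*5 - 13 = 12, d_9 = (179 - 12^2)/5 = 35/5 = 7, a_9 = floor((13 + 12)/7) = 3.
  m_10 = 7*3 - 12 = 9, d_10 = (179 - 9^2)/7 = 98/7 = 14, a_10 = floor((13 + 9)/14) = 1.
  m_11 = 14*1 - 9 = 5, d_11 = (179 - 5^2)/14 = 154/14 = 11, a_11 = floor((13 + 5)/11) = 1.
  m_12 = 11*1 - 5 = 6, d_12 = (179 - 6^2)/11 = 143/11 = 13, a_12 = floor((13 + 6)/13) = 1.
  m_13 = 13*1 - 6 = 7, d_13 = (179 - 7^2)/13 = 130/13 = 10, a_13 = floor((13 + 7)/10) = 2.
  m_14 = 10*2 - 7 = 13, d_14 = (179 - 13^2)/10 = 10/10 = 1, a_14 = floor((13 + 13)/1) = 26.
  m_15 = 1*26 - 13 = 13, d_15 = (179 - 13^2)/1 = 10/1 = 10: (m_15, d_15) = (m_1, d_1) = (13, 10), so from here the quotients repeat a_1, ..., a_14; the period length is 14.
So sqrt(179) = [13; (2, 1, 1, 1, 3, 5, 13, 5, 3, 1, 1, 1, 2, 26)] with period length k = 14.
k is even, so the fundamental solution of x^2 - 179y^2 = 1 is (p_{k-1}, q_{k-1}) = (p_13, q_13); compute convergents through index 13.
Convergents (p_i = a_i*p_{i-1} + p_{i-2}, q_i = a_i*q_{i-1} + q_{i-2} with p_{-2}=0, p_{-1}=1, q_{-2}=1, q_{-1}=0):
  i=0: a_0=13, p_0 = 13*1 + 0 = 13, q_0 = 13*0 + 1 = 1.
  i=1: a_1=2, p_1 = 2*13 + 1 = 27, q_1 = 2*1 + 0 = 2.
  i=2: a_2=1, p_2 = 1*27 + 13 = 40, q_2 = 1*2 + 1 = 3.
  i=3: a_3=1, p_3 = 1*40 + 27 = 67, q_3 = 1*3 + 2 = 5.
  i=4: a_4=1, p_4 = 1*67 + 40 = 107, q_4 = 1*5 + 3 = 8.
  i=5: a_5=3, p_5 = 3*107 + 67 = 388, q_5 = 3*8 + 5 = 29.
  i=6: a_6=5, p_6 = 5*388 + 107 = 2047, q_6 = 5*29 + 8 = 153.
  i=7: a_7=13, p_7 = 13*2047 + 388 = 26999, q_7 = 13*153 + 29 = 2018.
  i=8: a_8=5, p_8 = 5*26999 + 2047 = 137042, q_8 = 5*2018 + 153 = 10243.
  i=9: a_9=3, p_9 = 3*137042 + 26999 = 438125, q_9 = 3*10243 + 2018 = 32747.
  i=10: a_10=1, p_10 = 1*438125 + 137042 = 575167, q_10 = 1*32747 + 10243 = 42990.
  i=11: a_11=1, p_11 = 1*575167 + 438125 = 1013292, q_11 = 1*42990 + 32747 = 75737.
  i=12: a_12=1, p_12 = 1*1013292 + 575167 = 1588459, q_12 = 1*75737 + 42990 = 118727.
  i=13: a_13=2, p_13 = 2*1588459 + 1013292 = 4190210, q_13 = 2*118727 + 75737 = 313191.
Check: 4190210^2 - 179*313191^2 = 17557859844100 - 17557859844099 = 1, so (x, y) = (4190210, 313191) solves the equation, and by the theorem it is the least positive solution.

(x, y) = (4190210, 313191)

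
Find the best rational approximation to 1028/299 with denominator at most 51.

55/16

Expand x = 1028/299 as a continued fraction with the Euclidean algorithm:
  1028 = 3*299 + 131, so a_0 = 3.
  299 = 2*131 + 37, so a_1 = 2.
  131 = 3*37 + 20, so a_2 = 3.
  37 = 1*20 + 17, so a_3 = 1.
  20 = 1*17 + 3, so a_4 = 1.
  17 = 5*3 + 2, so a_5 = 5.
  3 = 1*2 + 1, so a_6 = 1.
  2 = 2*1 + 0, so a_7 = 2.
so x = [3; 2, 3, 1, 1, 5, 1, 2].
Convergents (p_i = a_i*p_{i-1} + p_{i-2}, q_i = a_i*q_{i-1} + q_{i-2} with p_{-2}=0, p_{-1}=1, q_{-2}=1, q_{-1}=0), until the denominator exceeds 51:
  i=0: a_0=3, p_0 = 3*1 + 0 = 3, q_0 = 3*0 + 1 = 1.
  i=1: a_1=2, p_1 = 2*3 + 1 = 7, q_1 = 2*1 + 0 = 2.
  i=2: a_2=3, p_2 = 3*7 + 3 = 24, q_2 = 3*2 + 1 = 7.
  i=3: a_3=1, p_3 = 1*24 + 7 = 31, q_3 = 1*7 + 2 = 9.
  i=4: a_4=1, p_4 = 1*31 + 24 = 55, q_4 = 1*9 + 7 = 16.
  i=5: a_5=5, p_5 = 5*55 + 31 = 306, q_5 = 5*16 + 9 = 89.
q_5 = 89 > 51, so the last convergent with denominator <= 51 is p_4/q_4 = 55/16.
The closest fraction with denominator <= 51 is either p_4/q_4 or the intermediate fraction (k*p_4 + p_3)/(k*q_4 + q_3) with the largest k >= 1 whose denominator stays <= 51; these approach x as k grows, and every other convergent or intermediate fraction in range is farther away.
Largest k: floor((51 - q_3)/q_4) = floor((51 - 9)/16) = 2.
That gives (2*55 + 31)/(2*16 + 9) = 141/41.
Compare the errors: |x - 55/16| = |1028*16 - 55*299|/(299*16) = 3/4784, and |x - 141/41| = |1028*41 - 141*299|/(299*41) = 11/12259.
Cross-multiplying, 3*12259 = 36777 < 52624 = 11*4784, so 3/4784 is smaller: the convergent 55/16 is closer to x than 141/41.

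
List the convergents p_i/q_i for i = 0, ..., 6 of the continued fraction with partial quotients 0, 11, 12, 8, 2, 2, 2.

0/1, 1/11, 12/133, 97/1075, 206/2283, 509/5641, 1224/13565

Using the convergent recurrence p_i = a_i*p_{i-1} + p_{i-2}, q_i = a_i*q_{i-1} + q_{i-2} with p_{-2}=0, p_{-1}=1, q_{-2}=1, q_{-1}=0:
  i=0: a_0=0, p_0 = 0*1 + 0 = 0, q_0 = 0*0 + 1 = 1.
  i=1: a_1=11, p_1 = 11*0 + 1 = 1, q_1 = 11*1 + 0 = 11.
  i=2: a_2=12, p_2 = 12*1 + 0 = 12, q_2 = 12*11 + 1 = 133.
  i=3: a_3=8, p_3 = 8*12 + 1 = 97, q_3 = 8*133 + 11 = 1075.
  i=4: a_4=2, p_4 = 2*97 + 12 = 206, q_4 = 2*1075 + 133 = 2283.
  i=5: a_5=2, p_5 = 2*206 + 97 = 509, q_5 = 2*2283 + 1075 = 5641.
  i=6: a_6=2, p_6 = 2*509 + 206 = 1224, q_6 = 2*5641 + 2283 = 13565.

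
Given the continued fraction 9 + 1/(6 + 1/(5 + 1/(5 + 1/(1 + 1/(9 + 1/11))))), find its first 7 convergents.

9/1, 55/6, 284/31, 1475/161, 1759/192, 17306/1889, 192125/20971

Using the convergent recurrence p_i = a_i*p_{i-1} + p_{i-2}, q_i = a_i*q_{i-1} + q_{i-2} with p_{-2}=0, p_{-1}=1, q_{-2}=1, q_{-1}=0:
  i=0: a_0=9, p_0 = 9*1 + 0 = 9, q_0 = 9*0 + 1 = 1.
  i=1: a_1=6, p_1 = 6*9 + 1 = 55, q_1 = 6*1 + 0 = 6.
  i=2: a_2=5, p_2 = 5*55 + 9 = 284, q_2 = 5*6 + 1 = 31.
  i=3: a_3=5, p_3 = 5*284 + 55 = 1475, q_3 = 5*31 + 6 = 161.
  i=4: a_4=1, p_4 = 1*1475 + 284 = 1759, q_4 = 1*161 + 31 = 192.
  i=5: a_5=9, p_5 = 9*1759 + 1475 = 17306, q_5 = 9*192 + 161 = 1889.
  i=6: a_6=11, p_6 = 11*17306 + 1759 = 192125, q_6 = 11*1889 + 192 = 20971.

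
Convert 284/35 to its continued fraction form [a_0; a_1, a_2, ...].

[8; 8, 1, 3]

Run the Euclidean algorithm on 284 and 35; the successive quotients are the partial quotients a_0, a_1, ... (each step inverts the fractional part left over by the previous one):
  284 = 8*35 + 4, so a_0 = 8.
  35 = 8*4 + 3, so a_1 = 8.
  4 = 1*3 + 1, so a_2 = 1.
  3 = 3*1 + 0, so a_3 = 3.
The remainder reaches 0 after 4 divisions, so the expansion has 4 partial quotients, read off in order.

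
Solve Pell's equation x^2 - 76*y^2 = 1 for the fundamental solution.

First expand sqrt(76) as a continued fraction. With x_i = (sqrt(76) + m_i)/d_i and (m_0, d_0) = (0, 1): a_0 = floor(sqrt(76)) = 8, since 8^2 = 64 <= 76 < 81 = 9^2.
Iterate m_{i+1} = d_i*a_i - m_i, d_{i+1} = (76 - m_{i+1}^2)/d_i, a_{i+1} = floor((a_0 + m_{i+1})/d_{i+1}):
  m_1 = 1*8 - 0 = 8, d_1 = (76 - 8^2)/1 = 12/1 = 12, a_1 = floor((8 + 8)/12) = 1.
  m_2 = 12*1 - 8 = 4, d_2 = (76 - 4^2)/12 = 60/12 = 5, a_2 = floor((8 + 4)/5) = 2.
  m_3 = 5*2 - 4 = 6, d_3 = (76 - 6^2)/5 = 40/5 = 8, a_3 = floor((8 + 6)/8) = 1.
  m_4 = 8*1 - 6 = 2, d_4 = (76 - 2^2)/8 = 72/8 = 9, a_4 = floor((8 + 2)/9) = 1.
  m_5 = 9*1 - 2 = 7, d_5 = (76 - 7^2)/9 = 27/9 = 3, a_5 = floor((8 + 7)/3) = 5.
  m_6 = 3*5 - 7 = 8, d_6 = (76 - 8^2)/3 = 12/3 = 4, a_6 = floor((8 + 8)/4) = 4.
  m_7 = 4*4 - 8 = 8, d_7 = (76 - 8^2)/4 = 12/4 = 3, a_7 = floor((8 + 8)/3) = 5.
  m_8 = 3*5 - 8 = 7, d_8 = (76 - 7^2)/3 = 27/3 = 9, a_8 = floor((8 + 7)/9) = 1.
  m_9 = 9*1 - 7 = 2, d_9 = (76 - 2^2)/9 = 72/9 = 8, a_9 = floor((8 + 2)/8) = 1.
  m_10 = 8*1 - 2 = 6, d_10 = (76 - 6^2)/8 = 40/8 = 5, a_10 = floor((8 + 6)/5) = 2.
  m_11 = 5*2 - 6 = 4, d_11 = (76 - 4^2)/5 = 60/5 = 12, a_11 = floor((8 + 4)/12) = 1.
  m_12 = 12*1 - 4 = 8, d_12 = (76 - 8^2)/12 = 12/12 = 1, a_12 = floor((8 + 8)/1) = 16.
  m_13 = 1*16 - 8 = 8, d_13 = (76 - 8^2)/1 = 12/1 = 12: (m_13, d_13) = (m_1, d_1) = (8, 12), so from here the quotients repeat a_1, ..., a_12; the period length is 12.
So sqrt(76) = [8; (1, 2, 1, 1, 5, 4, 5, 1, 1, 2, 1, 16)] with period length k = 12.
k is even, so the fundamental solution of x^2 - 76y^2 = 1 is (p_{k-1}, q_{k-1}) = (p_11, q_11); compute convergents through index 11.
Convergents (p_i = a_i*p_{i-1} + p_{i-2}, q_i = a_i*q_{i-1} + q_{i-2} with p_{-2}=0, p_{-1}=1, q_{-2}=1, q_{-1}=0):
  i=0: a_0=8, p_0 = 8*1 + 0 = 8, q_0 = 8*0 + 1 = 1.
  i=1: a_1=1, p_1 = 1*8 + 1 = 9, q_1 = 1*1 + 0 = 1.
  i=2: a_2=2, p_2 = 2*9 + 8 = 26, q_2 = 2*1 + 1 = 3.
  i=3: a_3=1, p_3 = 1*26 + 9 = 35, q_3 = 1*3 + 1 = 4.
  i=4: a_4=1, p_4 = 1*35 + 26 = 61, q_4 = 1*4 + 3 = 7.
  i=5: a_5=5, p_5 = 5*61 + 35 = 340, q_5 = 5*7 + 4 = 39.
  i=6: a_6=4, p_6 = 4*340 + 61 = 1421, q_6 = 4*39 + 7 = 163.
  i=7: a_7=5, p_7 = 5*1421 + 340 = 7445, q_7 = 5*163 + 39 = 854.
  i=8: a_8=1, p_8 = 1*7445 + 1421 = 8866, q_8 = 1*854 + 163 = 1017.
  i=9: a_9=1, p_9 = 1*8866 + 7445 = 16311, q_9 = 1*1017 + 854 = 1871.
  i=10: a_10=2, p_10 = 2*16311 + 8866 = 41488, q_10 = 2*1871 + 1017 = 4759.
  i=11: a_11=1, p_11 = 1*41488 + 16311 = 57799, q_11 = 1*4759 + 1871 = 6630.
Check: 57799^2 - 76*6630^2 = 3340724401 - 3340724400 = 1, so (x, y) = (57799, 6630) solves the equation, and by the theorem it is the least positive solution.

(x, y) = (57799, 6630)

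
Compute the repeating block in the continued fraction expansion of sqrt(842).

Write x_i = (sqrt(842) + m_i)/d_i with (m_0, d_0) = (0, 1). a_0 = floor(sqrt(842)) = 29, since 29^2 = 841 <= 842 < 900 = 30^2.
Iterate m_{i+1} = d_i*a_i - m_i, d_{i+1} = (842 - m_{i+1}^2)/d_i, a_{i+1} = floor((a_0 + m_{i+1})/d_{i+1}):
  m_1 = 1*29 - 0 = 29, d_1 = (842 - 29^2)/1 = 1/1 = 1, a_1 = floor((29 + 29)/1) = 58.
  m_2 = 1*58 - 29 = 29, d_2 = (842 - 29^2)/1 = 1/1 = 1: (m_2, d_2) = (m_1, d_1) = (29, 1), so from here the quotient a_1 repeats; the period length is 1.
Hence the expansion of sqrt(842) is a_0 = 29 followed by the repeating block 58 (period 1).

[29; (58)]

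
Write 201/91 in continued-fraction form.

Run the Euclidean algorithm on 201 and 91; the successive quotients are the partial quotients a_0, a_1, ... (each step inverts the fractional part left over by the previous one):
  201 = 2*91 + 19, so a_0 = 2.
  91 = 4*19 + 15, so a_1 = 4.
  19 = 1*15 + 4, so a_2 = 1.
  15 = 3*4 + 3, so a_3 = 3.
  4 = 1*3 + 1, so a_4 = 1.
  3 = 3*1 + 0, so a_5 = 3.
The remainder reaches 0 after 6 divisions, so the expansion has 6 partial quotients, read off in order.

[2; 4, 1, 3, 1, 3]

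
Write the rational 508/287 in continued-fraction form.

[1; 1, 3, 2, 1, 6, 1, 2]

Run the Euclidean algorithm on 508 and 287; the successive quotients are the partial quotients a_0, a_1, ... (each step inverts the fractional part left over by the previous one):
  508 = 1*287 + 221, so a_0 = 1.
  287 = 1*221 + 66, so a_1 = 1.
  221 = 3*66 + 23, so a_2 = 3.
  66 = 2*23 + 20, so a_3 = 2.
  23 = 1*20 + 3, so a_4 = 1.
  20 = 6*3 + 2, so a_5 = 6.
  3 = 1*2 + 1, so a_6 = 1.
  2 = 2*1 + 0, so a_7 = 2.
The remainder reaches 0 after 8 divisions, so the expansion has 8 partial quotients, read off in order.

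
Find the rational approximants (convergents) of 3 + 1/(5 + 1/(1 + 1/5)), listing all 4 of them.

3/1, 16/5, 19/6, 111/35

Using the convergent recurrence p_i = a_i*p_{i-1} + p_{i-2}, q_i = a_i*q_{i-1} + q_{i-2} with p_{-2}=0, p_{-1}=1, q_{-2}=1, q_{-1}=0:
  i=0: a_0=3, p_0 = 3*1 + 0 = 3, q_0 = 3*0 + 1 = 1.
  i=1: a_1=5, p_1 = 5*3 + 1 = 16, q_1 = 5*1 + 0 = 5.
  i=2: a_2=1, p_2 = 1*16 + 3 = 19, q_2 = 1*5 + 1 = 6.
  i=3: a_3=5, p_3 = 5*19 + 16 = 111, q_3 = 5*6 + 5 = 35.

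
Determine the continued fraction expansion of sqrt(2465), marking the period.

Write x_i = (sqrt(2465) + m_i)/d_i with (m_0, d_0) = (0, 1). a_0 = floor(sqrt(2465)) = 49, since 49^2 = 2401 <= 2465 < 2500 = 50^2.
Iterate m_{i+1} = d_i*a_i - m_i, d_{i+1} = (2465 - m_{i+1}^2)/d_i, a_{i+1} = floor((a_0 + m_{i+1})/d_{i+1}):
  m_1 = 1*49 - 0 = 49, d_1 = (2465 - 49^2)/1 = 64/1 = 64, a_1 = floor((49 + 49)/64) = 1.
  m_2 = 64*1 - 49 = 15, d_2 = (2465 - 15^2)/64 = 2240/64 = 35, a_2 = floor((49 + 15)/35) = 1.
  m_3 = 35*1 - 15 = 20, d_3 = (2465 - 20^2)/35 = 2065/35 = 59, a_3 = floor((49 + 20)/59) = 1.
  m_4 = 59*1 - 20 = 39, d_4 = (2465 - 39^2)/59 = 944/59 = 16, a_4 = floor((49 + 39)/16) = 5.
  m_5 = 16*5 - 39 = 41, d_5 = (2465 - 41^2)/16 = 784/16 = 49, a_5 = floor((49 + 41)/49) = 1.
  m_6 = 49*1 - 41 = 8, d_6 = (2465 - 8^2)/49 = 2401/49 = 49, a_6 = floor((49 + 8)/49) = 1.
  m_7 = 49*1 - 8 = 41, d_7 = (2465 - 41^2)/49 = 784/49 = 16, a_7 = floor((49 + 41)/16) = 5.
  m_8 = 16*5 - 41 = 39, d_8 = (2465 - 39^2)/16 = 944/16 = 59, a_8 = floor((49 + 39)/59) = 1.
  m_9 = 59*1 - 39 = 20, d_9 = (2465 - 20^2)/59 = 2065/59 = 35, a_9 = floor((49 + 20)/35) = 1.
  m_10 = 35*1 - 20 = 15, d_10 = (2465 - 15^2)/35 = 2240/35 = 64, a_10 = floor((49 + 15)/64) = 1.
  m_11 = 64*1 - 15 = 49, d_11 = (2465 - 49^2)/64 = 64/64 = 1, a_11 = floor((49 + 49)/1) = 98.
  m_12 = 1*98 - 49 = 49, d_12 = (2465 - 49^2)/1 = 64/1 = 64: (m_12, d_12) = (m_1, d_1) = (49, 64), so from here the quotients repeat a_1, ..., a_11; the period length is 11.
Hence the expansion of sqrt(2465) is a_0 = 49 followed by the repeating block 1, 1, 1, 5, 1, 1, 5, 1, 1, 1, 98 (period 11).

[49; (1, 1, 1, 5, 1, 1, 5, 1, 1, 1, 98)]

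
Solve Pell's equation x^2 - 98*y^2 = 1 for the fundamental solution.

First expand sqrt(98) as a continued fraction. With x_i = (sqrt(98) + m_i)/d_i and (m_0, d_0) = (0, 1): a_0 = floor(sqrt(98)) = 9, since 9^2 = 81 <= 98 < 100 = 10^2.
Iterate m_{i+1} = d_i*a_i - m_i, d_{i+1} = (98 - m_{i+1}^2)/d_i, a_{i+1} = floor((a_0 + m_{i+1})/d_{i+1}):
  m_1 = 1*9 - 0 = 9, d_1 = (98 - 9^2)/1 = 17/1 = 17, a_1 = floor((9 + 9)/17) = 1.
  m_2 = 17*1 - 9 = 8, d_2 = (98 - 8^2)/17 = 34/17 = 2, a_2 = floor((9 + 8)/2) = 8.
  m_3 = 2*8 - 8 = 8, d_3 = (98 - 8^2)/2 = 34/2 = 17, a_3 = floor((9 + 8)/17) = 1.
  m_4 = 17*1 - 8 = 9, d_4 = (98 - 9^2)/17 = 17/17 = 1, a_4 = floor((9 + 9)/1) = 18.
  m_5 = 1*18 - 9 = 9, d_5 = (98 - 9^2)/1 = 17/1 = 17: (m_5, d_5) = (m_1, d_1) = (9, 17), so from here the quotients repeat a_1, ..., a_4; the period length is 4.
So sqrt(98) = [9; (1, 8, 1, 18)] with period length k = 4.
k is even, so the fundamental solution of x^2 - 98y^2 = 1 is (p_{k-1}, q_{k-1}) = (p_3, q_3); compute convergents through index 3.
Convergents (p_i = a_i*p_{i-1} + p_{i-2}, q_i = a_i*q_{i-1} + q_{i-2} with p_{-2}=0, p_{-1}=1, q_{-2}=1, q_{-1}=0):
  i=0: a_0=9, p_0 = 9*1 + 0 = 9, q_0 = 9*0 + 1 = 1.
  i=1: a_1=1, p_1 = 1*9 + 1 = 10, q_1 = 1*1 + 0 = 1.
  i=2: a_2=8, p_2 = 8*10 + 9 = 89, q_2 = 8*1 + 1 = 9.
  i=3: a_3=1, p_3 = 1*89 + 10 = 99, q_3 = 1*9 + 1 = 10.
Check: 99^2 - 98*10^2 = 9801 - 9800 = 1, so (x, y) = (99, 10) solves the equation, and by the theorem it is the least positive solution.

(x, y) = (99, 10)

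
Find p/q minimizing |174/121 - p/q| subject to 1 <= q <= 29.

Expand x = 174/121 as a continued fraction with the Euclidean algorithm:
  174 = 1*121 + 53, so a_0 = 1.
  121 = 2*53 + 15, so a_1 = 2.
  53 = 3*15 + 8, so a_2 = 3.
  15 = 1*8 + 7, so a_3 = 1.
  8 = 1*7 + 1, so a_4 = 1.
  7 = 7*1 + 0, so a_5 = 7.
so x = [1; 2, 3, 1, 1, 7].
Convergents (p_i = a_i*p_{i-1} + p_{i-2}, q_i = a_i*q_{i-1} + q_{i-2} with p_{-2}=0, p_{-1}=1, q_{-2}=1, q_{-1}=0), until the denominator exceeds 29:
  i=0: a_0=1, p_0 = 1*1 + 0 = 1, q_0 = 1*0 + 1 = 1.
  i=1: a_1=2, p_1 = 2*1 + 1 = 3, q_1 = 2*1 + 0 = 2.
  i=2: a_2=3, p_2 = 3*3 + 1 = 10, q_2 = 3*2 + 1 = 7.
  i=3: a_3=1, p_3 = 1*10 + 3 = 13, q_3 = 1*7 + 2 = 9.
  i=4: a_4=1, p_4 = 1*13 + 10 = 23, q_4 = 1*9 + 7 = 16.
  i=5: a_5=7, p_5 = 7*23 + 13 = 174, q_5 = 7*16 + 9 = 121.
q_5 = 121 > 29, so the last convergent with denominator <= 29 is p_4/q_4 = 23/16.
The closest fraction with denominator <= 29 is either p_4/q_4 or the intermediate fraction (k*p_4 + p_3)/(k*q_4 + q_3) with the largest k >= 1 whose denominator stays <= 29; these approach x as k grows, and every other convergent or intermediate fraction in range is farther away.
Largest k: floor((29 - q_3)/q_4) = floor((29 - 9)/16) = 1.
That gives (1*23 + 13)/(1*16 + 9) = 36/25.
Compare the errors: |x - 23/16| = |174*16 - 23*121|/(121*16) = 1/1936, and |x - 36/25| = |174*25 - 36*121|/(121*25) = 6/3025.
Cross-multiplying, 1*3025 = 3025 < 11616 = 6*1936, so 1/1936 is smaller: the convergent 23/16 is closer to x than 36/25.

23/16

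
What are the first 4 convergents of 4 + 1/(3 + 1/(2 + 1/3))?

Using the convergent recurrence p_i = a_i*p_{i-1} + p_{i-2}, q_i = a_i*q_{i-1} + q_{i-2} with p_{-2}=0, p_{-1}=1, q_{-2}=1, q_{-1}=0:
  i=0: a_0=4, p_0 = 4*1 + 0 = 4, q_0 = 4*0 + 1 = 1.
  i=1: a_1=3, p_1 = 3*4 + 1 = 13, q_1 = 3*1 + 0 = 3.
  i=2: a_2=2, p_2 = 2*13 + 4 = 30, q_2 = 2*3 + 1 = 7.
  i=3: a_3=3, p_3 = 3*30 + 13 = 103, q_3 = 3*7 + 3 = 24.

4/1, 13/3, 30/7, 103/24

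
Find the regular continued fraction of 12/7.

[1; 1, 2, 2]

Run the Euclidean algorithm on 12 and 7; the successive quotients are the partial quotients a_0, a_1, ... (each step inverts the fractional part left over by the previous one):
  12 = 1*7 + 5, so a_0 = 1.
  7 = 1*5 + 2, so a_1 = 1.
  5 = 2*2 + 1, so a_2 = 2.
  2 = 2*1 + 0, so a_3 = 2.
The remainder reaches 0 after 4 divisions, so the expansion has 4 partial quotients, read off in order.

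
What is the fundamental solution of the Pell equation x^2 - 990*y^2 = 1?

First expand sqrt(990) as a continued fraction. With x_i = (sqrt(990) + m_i)/d_i and (m_0, d_0) = (0, 1): a_0 = floor(sqrt(990)) = 31, since 31^2 = 961 <= 990 < 1024 = 32^2.
Iterate m_{i+1} = d_i*a_i - m_i, d_{i+1} = (990 - m_{i+1}^2)/d_i, a_{i+1} = floor((a_0 + m_{i+1})/d_{i+1}):
  m_1 = 1*31 - 0 = 31, d_1 = (990 - 31^2)/1 = 29/1 = 29, a_1 = floor((31 + 31)/29) = 2.
  m_2 = 29*2 - 31 = 27, d_2 = (990 - 27^2)/29 = 261/29 = 9, a_2 = floor((31 + 27)/9) = 6.
  m_3 = 9*6 - 27 = 27, d_3 = (990 - 27^2)/9 = 261/9 = 29, a_3 = floor((31 + 27)/29) = 2.
  m_4 = 29*2 - 27 = 31, d_4 = (990 - 31^2)/29 = 29/29 = 1, a_4 = floor((31 + 31)/1) = 62.
  m_5 = 1*62 - 31 = 31, d_5 = (990 - 31^2)/1 = 29/1 = 29: (m_5, d_5) = (m_1, d_1) = (31, 29), so from here the quotients repeat a_1, ..., a_4; the period length is 4.
So sqrt(990) = [31; (2, 6, 2, 62)] with period length k = 4.
k is even, so the fundamental solution of x^2 - 990y^2 = 1 is (p_{k-1}, q_{k-1}) = (p_3, q_3); compute convergents through index 3.
Convergents (p_i = a_i*p_{i-1} + p_{i-2}, q_i = a_i*q_{i-1} + q_{i-2} with p_{-2}=0, p_{-1}=1, q_{-2}=1, q_{-1}=0):
  i=0: a_0=31, p_0 = 31*1 + 0 = 31, q_0 = 31*0 + 1 = 1.
  i=1: a_1=2, p_1 = 2*31 + 1 = 63, q_1 = 2*1 + 0 = 2.
  i=2: a_2=6, p_2 = 6*63 + 31 = 409, q_2 = 6*2 + 1 = 13.
  i=3: a_3=2, p_3 = 2*409 + 63 = 881, q_3 = 2*13 + 2 = 28.
Check: 881^2 - 990*28^2 = 776161 - 776160 = 1, so (x, y) = (881, 28) solves the equation, and by the theorem it is the least positive solution.

(x, y) = (881, 28)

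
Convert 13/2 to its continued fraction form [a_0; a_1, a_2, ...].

[6; 2]

Run the Euclidean algorithm on 13 and 2; the successive quotients are the partial quotients a_0, a_1, ... (each step inverts the fractional part left over by the previous one):
  13 = 6*2 + 1, so a_0 = 6.
  2 = 2*1 + 0, so a_1 = 2.
The remainder reaches 0 after 2 divisions, so the expansion has 2 partial quotients, read off in order.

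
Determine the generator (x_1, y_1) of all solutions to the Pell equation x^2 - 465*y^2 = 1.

(x, y) = (15871, 736)

First expand sqrt(465) as a continued fraction. With x_i = (sqrt(465) + m_i)/d_i and (m_0, d_0) = (0, 1): a_0 = floor(sqrt(465)) = 21, since 21^2 = 441 <= 465 < 484 = 22^2.
Iterate m_{i+1} = d_i*a_i - m_i, d_{i+1} = (465 - m_{i+1}^2)/d_i, a_{i+1} = floor((a_0 + m_{i+1})/d_{i+1}):
  m_1 = 1*21 - 0 = 21, d_1 = (465 - 21^2)/1 = 24/1 = 24, a_1 = floor((21 + 21)/24) = 1.
  m_2 = 24*1 - 21 = 3, d_2 = (465 - 3^2)/24 = 456/24 = 19, a_2 = floor((21 + 3)/19) = 1.
  m_3 = 19*1 - 3 = 16, d_3 = (465 - 16^2)/19 = 209/19 = 11, a_3 = floor((21 + 16)/11) = 3.
  m_4 = 11*3 - 16 = 17, d_4 = (465 - 17^2)/11 = 176/11 = 16, a_4 = floor((21 + 17)/16) = 2.
  m_5 = 16*2 - 17 = 15, d_5 = (465 - 15^2)/16 = 240/16 = 15, a_5 = floor((21 + 15)/15) = 2.
  m_6 = 15*2 - 15 = 15, d_6 = (465 - 15^2)/15 = 240/15 = 16, a_6 = floor((21 + 15)/16) = 2.
  m_7 = 16*2 - 15 = 17, d_7 = (465 - 17^2)/16 = 176/16 = 11, a_7 = floor((21 + 17)/11) = 3.
  m_8 = 11*3 - 17 = 16, d_8 = (465 - 16^2)/11 = 209/11 = 19, a_8 = floor((21 + 16)/19) = 1.
  m_9 = 19*1 - 16 = 3, d_9 = (465 - 3^2)/19 = 456/19 = 24, a_9 = floor((21 + 3)/24) = 1.
  m_10 = 24*1 - 3 = 21, d_10 = (465 - 21^2)/24 = 24/24 = 1, a_10 = floor((21 + 21)/1) = 42.
  m_11 = 1*42 - 21 = 21, d_11 = (465 - 21^2)/1 = 24/1 = 24: (m_11, d_11) = (m_1, d_1) = (21, 24), so from here the quotients repeat a_1, ..., a_10; the period length is 10.
So sqrt(465) = [21; (1, 1, 3, 2, 2, 2, 3, 1, 1, 42)] with period length k = 10.
k is even, so the fundamental solution of x^2 - 465y^2 = 1 is (p_{k-1}, q_{k-1}) = (p_9, q_9); compute convergents through index 9.
Convergents (p_i = a_i*p_{i-1} + p_{i-2}, q_i = a_i*q_{i-1} + q_{i-2} with p_{-2}=0, p_{-1}=1, q_{-2}=1, q_{-1}=0):
  i=0: a_0=21, p_0 = 21*1 + 0 = 21, q_0 = 21*0 + 1 = 1.
  i=1: a_1=1, p_1 = 1*21 + 1 = 22, q_1 = 1*1 + 0 = 1.
  i=2: a_2=1, p_2 = 1*22 + 21 = 43, q_2 = 1*1 + 1 = 2.
  i=3: a_3=3, p_3 = 3*43 + 22 = 151, q_3 = 3*2 + 1 = 7.
  i=4: a_4=2, p_4 = 2*151 + 43 = 345, q_4 = 2*7 + 2 = 16.
  i=5: a_5=2, p_5 = 2*345 + 151 = 841, q_5 = 2*16 + 7 = 39.
  i=6: a_6=2, p_6 = 2*841 + 345 = 2027, q_6 = 2*39 + 16 = 94.
  i=7: a_7=3, p_7 = 3*2027 + 841 = 6922, q_7 = 3*94 + 39 = 321.
  i=8: a_8=1, p_8 = 1*6922 + 2027 = 8949, q_8 = 1*321 + 94 = 415.
  i=9: a_9=1, p_9 = 1*8949 + 6922 = 15871, q_9 = 1*415 + 321 = 736.
Check: 15871^2 - 465*736^2 = 251888641 - 251888640 = 1, so (x, y) = (15871, 736) solves the equation, and by the theorem it is the least positive solution.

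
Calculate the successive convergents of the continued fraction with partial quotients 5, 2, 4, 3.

5/1, 11/2, 49/9, 158/29

Using the convergent recurrence p_i = a_i*p_{i-1} + p_{i-2}, q_i = a_i*q_{i-1} + q_{i-2} with p_{-2}=0, p_{-1}=1, q_{-2}=1, q_{-1}=0:
  i=0: a_0=5, p_0 = 5*1 + 0 = 5, q_0 = 5*0 + 1 = 1.
  i=1: a_1=2, p_1 = 2*5 + 1 = 11, q_1 = 2*1 + 0 = 2.
  i=2: a_2=4, p_2 = 4*11 + 5 = 49, q_2 = 4*2 + 1 = 9.
  i=3: a_3=3, p_3 = 3*49 + 11 = 158, q_3 = 3*9 + 2 = 29.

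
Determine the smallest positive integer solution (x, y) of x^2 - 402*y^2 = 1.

(x, y) = (401, 20)

First expand sqrt(402) as a continued fraction. With x_i = (sqrt(402) + m_i)/d_i and (m_0, d_0) = (0, 1): a_0 = floor(sqrt(402)) = 20, since 20^2 = 400 <= 402 < 441 = 21^2.
Iterate m_{i+1} = d_i*a_i - m_i, d_{i+1} = (402 - m_{i+1}^2)/d_i, a_{i+1} = floor((a_0 + m_{i+1})/d_{i+1}):
  m_1 = 1*20 - 0 = 20, d_1 = (402 - 20^2)/1 = 2/1 = 2, a_1 = floor((20 + 20)/2) = 20.
  m_2 = 2*20 - 20 = 20, d_2 = (402 - 20^2)/2 = 2/2 = 1, a_2 = floor((20 + 20)/1) = 40.
  m_3 = 1*40 - 20 = 20, d_3 = (402 - 20^2)/1 = 2/1 = 2: (m_3, d_3) = (m_1, d_1) = (20, 2), so from here the quotients repeat a_1, a_2; the period length is 2.
So sqrt(402) = [20; (20, 40)] with period length k = 2.
k is even, so the fundamental solution of x^2 - 402y^2 = 1 is (p_{k-1}, q_{k-1}) = (p_1, q_1); compute convergents through index 1.
Convergents (p_i = a_i*p_{i-1} + p_{i-2}, q_i = a_i*q_{i-1} + q_{i-2} with p_{-2}=0, p_{-1}=1, q_{-2}=1, q_{-1}=0):
  i=0: a_0=20, p_0 = 20*1 + 0 = 20, q_0 = 20*0 + 1 = 1.
  i=1: a_1=20, p_1 = 20*20 + 1 = 401, q_1 = 20*1 + 0 = 20.
Check: 401^2 - 402*20^2 = 160801 - 160800 = 1, so (x, y) = (401, 20) solves the equation, and by the theorem it is the least positive solution.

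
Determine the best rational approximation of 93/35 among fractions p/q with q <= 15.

Expand x = 93/35 as a continued fraction with the Euclidean algorithm:
  93 = 2*35 + 23, so a_0 = 2.
  35 = 1*23 + 12, so a_1 = 1.
  23 = 1*12 + 11, so a_2 = 1.
  12 = 1*11 + 1, so a_3 = 1.
  11 = 11*1 + 0, so a_4 = 11.
so x = [2; 1, 1, 1, 11].
Convergents (p_i = a_i*p_{i-1} + p_{i-2}, q_i = a_i*q_{i-1} + q_{i-2} with p_{-2}=0, p_{-1}=1, q_{-2}=1, q_{-1}=0), until the denominator exceeds 15:
  i=0: a_0=2, p_0 = 2*1 + 0 = 2, q_0 = 2*0 + 1 = 1.
  i=1: a_1=1, p_1 = 1*2 + 1 = 3, q_1 = 1*1 + 0 = 1.
  i=2: a_2=1, p_2 = 1*3 + 2 = 5, q_2 = 1*1 + 1 = 2.
  i=3: a_3=1, p_3 = 1*5 + 3 = 8, q_3 = 1*2 + 1 = 3.
  i=4: a_4=11, p_4 = 11*8 + 5 = 93, q_4 = 11*3 + 2 = 35.
q_4 = 35 > 15, so the last convergent with denominator <= 15 is p_3/q_3 = 8/3.
The closest fraction with denominator <= 15 is either p_3/q_3 or the intermediate fraction (k*p_3 + p_2)/(k*q_3 + q_2) with the largest k >= 1 whose denominator stays <= 15; these approach x as k grows, and every other convergent or intermediate fraction in range is farther away.
Largest k: floor((15 - q_2)/q_3) = floor((15 - 2)/3) = 4.
That gives (4*8 + 5)/(4*3 + 2) = 37/14.
Compare the errors: |x - 8/3| = |93*3 - 8*35|/(35*3) = 1/105, and |x - 37/14| = |93*14 - 37*35|/(35*14) = 7/490.
Cross-multiplying, 1*490 = 490 < 735 = 7*105, so 1/105 is smaller: the convergent 8/3 is closer to x than 37/14.

8/3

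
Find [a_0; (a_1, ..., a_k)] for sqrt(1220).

Write x_i = (sqrt(1220) + m_i)/d_i with (m_0, d_0) = (0, 1). a_0 = floor(sqrt(1220)) = 34, since 34^2 = 1156 <= 1220 < 1225 = 35^2.
Iterate m_{i+1} = d_i*a_i - m_i, d_{i+1} = (1220 - m_{i+1}^2)/d_i, a_{i+1} = floor((a_0 + m_{i+1})/d_{i+1}):
  m_1 = 1*34 - 0 = 34, d_1 = (1220 - 34^2)/1 = 64/1 = 64, a_1 = floor((34 + 34)/64) = 1.
  m_2 = 64*1 - 34 = 30, d_2 = (1220 - 30^2)/64 = 320/64 = 5, a_2 = floor((34 + 30)/5) = 12.
  m_3 = 5*12 - 30 = 30, d_3 = (1220 - 30^2)/5 = 320/5 = 64, a_3 = floor((34 + 30)/64) = 1.
  m_4 = 64*1 - 30 = 34, d_4 = (1220 - 34^2)/64 = 64/64 = 1, a_4 = floor((34 + 34)/1) = 68.
  m_5 = 1*68 - 34 = 34, d_5 = (1220 - 34^2)/1 = 64/1 = 64: (m_5, d_5) = (m_1, d_1) = (34, 64), so from here the quotients repeat a_1, ..., a_4; the period length is 4.
Hence the expansion of sqrt(1220) is a_0 = 34 followed by the repeating block 1, 12, 1, 68 (period 4).

[34; (1, 12, 1, 68)]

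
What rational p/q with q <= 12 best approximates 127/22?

Expand x = 127/22 as a continued fraction with the Euclidean algorithm:
  127 = 5*22 + 17, so a_0 = 5.
  22 = 1*17 + 5, so a_1 = 1.
  17 = 3*5 + 2, so a_2 = 3.
  5 = 2*2 + 1, so a_3 = 2.
  2 = 2*1 + 0, so a_4 = 2.
so x = [5; 1, 3, 2, 2].
Convergents (p_i = a_i*p_{i-1} + p_{i-2}, q_i = a_i*q_{i-1} + q_{i-2} with p_{-2}=0, p_{-1}=1, q_{-2}=1, q_{-1}=0), until the denominator exceeds 12:
  i=0: a_0=5, p_0 = 5*1 + 0 = 5, q_0 = 5*0 + 1 = 1.
  i=1: a_1=1, p_1 = 1*5 + 1 = 6, q_1 = 1*1 + 0 = 1.
  i=2: a_2=3, p_2 = 3*6 + 5 = 23, q_2 = 3*1 + 1 = 4.
  i=3: a_3=2, p_3 = 2*23 + 6 = 52, q_3 = 2*4 + 1 = 9.
  i=4: a_4=2, p_4 = 2*52 + 23 = 127, q_4 = 2*9 + 4 = 22.
q_4 = 22 > 12, so the last convergent with denominator <= 12 is p_3/q_3 = 52/9.
The closest fraction with denominator <= 12 is either p_3/q_3 or the intermediate fraction (k*p_3 + p_2)/(k*q_3 + q_2) with the largest k >= 1 whose denominator stays <= 12; these approach x as k grows, and every other convergent or intermediate fraction in range is farther away.
Largest k: floor((12 - q_2)/q_3) = floor((12 - 4)/9) = 0.
Since k = 0, no intermediate fraction beyond p_3/q_3 has denominator <= 12, so the convergent 52/9 is the closest (its error is |127*9 - 52*22|/(22*9) = 1/198).

52/9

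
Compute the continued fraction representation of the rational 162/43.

Run the Euclidean algorithm on 162 and 43; the successive quotients are the partial quotients a_0, a_1, ... (each step inverts the fractional part left over by the previous one):
  162 = 3*43 + 33, so a_0 = 3.
  43 = 1*33 + 10, so a_1 = 1.
  33 = 3*10 + 3, so a_2 = 3.
  10 = 3*3 + 1, so a_3 = 3.
  3 = 3*1 + 0, so a_4 = 3.
The remainder reaches 0 after 5 divisions, so the expansion has 5 partial quotients, read off in order.

[3; 1, 3, 3, 3]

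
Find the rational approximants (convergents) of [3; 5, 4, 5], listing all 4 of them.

Using the convergent recurrence p_i = a_i*p_{i-1} + p_{i-2}, q_i = a_i*q_{i-1} + q_{i-2} with p_{-2}=0, p_{-1}=1, q_{-2}=1, q_{-1}=0:
  i=0: a_0=3, p_0 = 3*1 + 0 = 3, q_0 = 3*0 + 1 = 1.
  i=1: a_1=5, p_1 = 5*3 + 1 = 16, q_1 = 5*1 + 0 = 5.
  i=2: a_2=4, p_2 = 4*16 + 3 = 67, q_2 = 4*5 + 1 = 21.
  i=3: a_3=5, p_3 = 5*67 + 16 = 351, q_3 = 5*21 + 5 = 110.

3/1, 16/5, 67/21, 351/110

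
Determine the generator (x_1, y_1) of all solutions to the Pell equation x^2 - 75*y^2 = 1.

(x, y) = (26, 3)

First expand sqrt(75) as a continued fraction. With x_i = (sqrt(75) + m_i)/d_i and (m_0, d_0) = (0, 1): a_0 = floor(sqrt(75)) = 8, since 8^2 = 64 <= 75 < 81 = 9^2.
Iterate m_{i+1} = d_i*a_i - m_i, d_{i+1} = (75 - m_{i+1}^2)/d_i, a_{i+1} = floor((a_0 + m_{i+1})/d_{i+1}):
  m_1 = 1*8 - 0 = 8, d_1 = (75 - 8^2)/1 = 11/1 = 11, a_1 = floor((8 + 8)/11) = 1.
  m_2 = 11*1 - 8 = 3, d_2 = (75 - 3^2)/11 = 66/11 = 6, a_2 = floor((8 + 3)/6) = 1.
  m_3 = 6*1 - 3 = 3, d_3 = (75 - 3^2)/6 = 66/6 = 11, a_3 = floor((8 + 3)/11) = 1.
  m_4 = 11*1 - 3 = 8, d_4 = (75 - 8^2)/11 = 11/11 = 1, a_4 = floor((8 + 8)/1) = 16.
  m_5 = 1*16 - 8 = 8, d_5 = (75 - 8^2)/1 = 11/1 = 11: (m_5, d_5) = (m_1, d_1) = (8, 11), so from here the quotients repeat a_1, ..., a_4; the period length is 4.
So sqrt(75) = [8; (1, 1, 1, 16)] with period length k = 4.
k is even, so the fundamental solution of x^2 - 75y^2 = 1 is (p_{k-1}, q_{k-1}) = (p_3, q_3); compute convergents through index 3.
Convergents (p_i = a_i*p_{i-1} + p_{i-2}, q_i = a_i*q_{i-1} + q_{i-2} with p_{-2}=0, p_{-1}=1, q_{-2}=1, q_{-1}=0):
  i=0: a_0=8, p_0 = 8*1 + 0 = 8, q_0 = 8*0 + 1 = 1.
  i=1: a_1=1, p_1 = 1*8 + 1 = 9, q_1 = 1*1 + 0 = 1.
  i=2: a_2=1, p_2 = 1*9 + 8 = 17, q_2 = 1*1 + 1 = 2.
  i=3: a_3=1, p_3 = 1*17 + 9 = 26, q_3 = 1*2 + 1 = 3.
Check: 26^2 - 75*3^2 = 676 - 675 = 1, so (x, y) = (26, 3) solves the equation, and by the theorem it is the least positive solution.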